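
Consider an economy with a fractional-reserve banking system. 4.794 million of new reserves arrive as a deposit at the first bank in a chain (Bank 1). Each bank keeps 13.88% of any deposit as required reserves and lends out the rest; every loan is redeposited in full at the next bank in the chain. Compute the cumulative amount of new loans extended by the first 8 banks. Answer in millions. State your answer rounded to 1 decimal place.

Bank i lends (1 − rr)^i of the original deposit: Bank 1 lends 4.794·0.8612 ≈ 4.1286, Bank 2 lends 4.794·0.8612² ≈ 3.5555, and so on.
Summing a geometric series: total = 4.794·[0.8612·(1 − 0.8612^8) / (1 − 0.8612)] ≈ 20.7449 million.

20.7 million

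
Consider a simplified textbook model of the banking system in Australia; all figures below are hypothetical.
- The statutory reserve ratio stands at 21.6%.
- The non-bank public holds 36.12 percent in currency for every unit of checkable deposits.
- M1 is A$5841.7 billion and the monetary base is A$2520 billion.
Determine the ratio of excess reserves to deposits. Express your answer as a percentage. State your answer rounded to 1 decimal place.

Using m = M/MB = 5841.7/2520 ≈ 2.318135. Since m = (1 + c)/(c + rr + e), the denominator satisfies c + rr + e = (1 + c)/m = (1 + 0.3612) / 2.318135 ≈ 0.587196.
With c = 0.3612 and rr = 0.216, the ratio of excess reserves to deposits is 0.587196 − 0.3612 − 0.216 = 0.009996.

1.0%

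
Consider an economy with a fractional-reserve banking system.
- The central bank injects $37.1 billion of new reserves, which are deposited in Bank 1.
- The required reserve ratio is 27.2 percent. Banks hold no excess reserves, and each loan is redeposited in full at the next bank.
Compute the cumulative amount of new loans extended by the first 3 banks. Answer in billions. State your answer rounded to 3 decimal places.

$60.985 billion

Bank i lends (1 − rr)^i of the original deposit: Bank 1 lends 37.1·0.7280 = 27.0088, Bank 2 lends 37.1·0.7280² ≈ 19.6624, and so on.
Summing a geometric series: total = 37.1·[0.7280·(1 − 0.7280^3) / (1 − 0.7280)] ≈ 60.9854 billion.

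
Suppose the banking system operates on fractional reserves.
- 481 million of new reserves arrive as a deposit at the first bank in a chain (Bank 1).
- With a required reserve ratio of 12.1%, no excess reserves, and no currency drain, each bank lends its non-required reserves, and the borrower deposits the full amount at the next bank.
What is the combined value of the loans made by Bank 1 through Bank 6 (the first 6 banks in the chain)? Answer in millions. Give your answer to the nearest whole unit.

1883 million

Bank i lends (1 − rr)^i of the original deposit: Bank 1 lends 481·0.8790 = 422.7990, Bank 2 lends 481·0.8790² ≈ 371.6403, and so on.
Summing a geometric series: total = 481·[0.8790·(1 − 0.8790^6) / (1 − 0.8790)] ≈ 1882.5154 million.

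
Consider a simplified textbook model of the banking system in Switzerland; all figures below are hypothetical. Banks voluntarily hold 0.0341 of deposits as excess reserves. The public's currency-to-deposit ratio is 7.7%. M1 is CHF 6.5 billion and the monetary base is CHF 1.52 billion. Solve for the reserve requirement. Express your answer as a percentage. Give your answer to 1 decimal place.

Using m = M/MB = 6.5/1.52 ≈ 4.276316. Since m = (1 + c)/(c + rr + e), the denominator satisfies c + rr + e = (1 + c)/m = (1 + 0.077) / 4.276316 ≈ 0.251852.
With c = 0.077 and e = 0.0341, the reserve requirement is 0.251852 − 0.077 − 0.0341 = 0.140752.

14.1%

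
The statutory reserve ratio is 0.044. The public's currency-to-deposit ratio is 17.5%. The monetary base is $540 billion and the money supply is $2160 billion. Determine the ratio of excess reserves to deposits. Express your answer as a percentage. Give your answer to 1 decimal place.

7.5%

Using m = M/MB = 2160/540 = 4.000000. Since m = (1 + c)/(c + rr + e), the denominator satisfies c + rr + e = (1 + c)/m = (1 + 0.175) / 4.000000 = 0.293750.
With c = 0.175 and rr = 0.044, the ratio of excess reserves to deposits is 0.293750 − 0.175 − 0.044 = 0.07475.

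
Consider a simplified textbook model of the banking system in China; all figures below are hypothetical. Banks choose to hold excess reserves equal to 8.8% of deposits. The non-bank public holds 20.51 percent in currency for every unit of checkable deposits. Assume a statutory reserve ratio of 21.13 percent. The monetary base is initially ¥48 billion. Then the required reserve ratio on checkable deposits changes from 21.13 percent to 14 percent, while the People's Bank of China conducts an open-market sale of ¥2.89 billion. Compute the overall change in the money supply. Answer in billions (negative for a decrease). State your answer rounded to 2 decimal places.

¥10.84 billion

Before: m₁ = (1 + 0.2051) / (0.2113 + 0.088 + 0.2051) ≈ 2.38918, MB₁ = 48, so M₁ = 2.38918 × 48 ≈ 114.6806 billion.
After: m₂ = (1 + 0.2051) / (0.14 + 0.088 + 0.2051) ≈ 2.78250, MB₂ = 48 − 2.89 = 45.11, so M₂ = 2.78250 × 45.11 ≈ 125.5186 billion.
ΔM = M₂ − M₁ = 125.5186 − 114.6806 = 10.838 billion.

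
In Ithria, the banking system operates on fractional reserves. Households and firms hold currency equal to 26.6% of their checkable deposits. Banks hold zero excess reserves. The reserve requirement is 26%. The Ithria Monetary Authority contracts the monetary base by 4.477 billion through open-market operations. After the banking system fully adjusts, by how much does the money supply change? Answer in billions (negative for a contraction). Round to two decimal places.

-10.78 billion

The money multiplier is m = (1 + c) / (rr + c) = (1 + 0.266) / (0.26 + 0.266) ≈ 2.4068.
The sale removes 4.477 billion of base, so ΔM = m × ΔMB = 2.4068 × (−4.477) ≈ -10.7752 billion.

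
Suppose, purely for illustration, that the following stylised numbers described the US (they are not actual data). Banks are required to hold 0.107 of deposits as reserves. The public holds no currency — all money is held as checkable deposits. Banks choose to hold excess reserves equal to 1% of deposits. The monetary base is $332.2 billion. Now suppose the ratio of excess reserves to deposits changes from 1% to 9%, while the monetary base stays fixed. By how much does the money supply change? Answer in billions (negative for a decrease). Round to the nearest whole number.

Initially m₁ = 1 / (0.107 + 0.01) ≈ 8.5470, so M₁ = 8.5470 × 332.2 = 2839.3134 billion.
After the change m₂ = 1 / (0.107 + 0.09) ≈ 5.0761, so M₂ = 5.0761 × 332.2 ≈ 1686.2804 billion.
ΔM = M₂ − M₁ = 1686.2804 − 2839.3134 = -1153.033 billion.

-1153 billion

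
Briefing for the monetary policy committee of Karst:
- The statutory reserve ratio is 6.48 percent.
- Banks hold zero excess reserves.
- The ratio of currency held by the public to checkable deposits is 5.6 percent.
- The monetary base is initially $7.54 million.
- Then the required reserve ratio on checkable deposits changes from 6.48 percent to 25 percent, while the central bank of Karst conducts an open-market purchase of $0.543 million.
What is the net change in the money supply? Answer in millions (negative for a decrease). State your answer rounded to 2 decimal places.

Before: m₁ = (1 + 0.056) / (0.0648 + 0.056) ≈ 8.7417, MB₁ = 7.54, so M₁ = 8.7417 × 7.54 ≈ 65.9124 million.
After: m₂ = (1 + 0.056) / (0.25 + 0.056) ≈ 3.4510, MB₂ = 7.54 + 0.543 = 8.083, so M₂ = 3.4510 × 8.083 ≈ 27.8944 million.
ΔM = M₂ − M₁ = 27.8944 − 65.9124 = -38.018 million.

-38.02 million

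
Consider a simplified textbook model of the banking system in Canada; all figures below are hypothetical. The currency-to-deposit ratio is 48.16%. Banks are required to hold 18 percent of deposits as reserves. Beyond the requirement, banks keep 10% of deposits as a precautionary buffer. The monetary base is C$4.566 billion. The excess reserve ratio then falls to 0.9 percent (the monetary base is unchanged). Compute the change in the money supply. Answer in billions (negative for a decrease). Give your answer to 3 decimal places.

C$1.205 billion

Initially m₁ = (1 + 0.4816) / (0.18 + 0.1 + 0.4816) ≈ 1.94538, so M₁ = 1.94538 × 4.566 ≈ 8.8826 billion.
After the change m₂ = (1 + 0.4816) / (0.18 + 0.009 + 0.4816) ≈ 2.20936, so M₂ = 2.20936 × 4.566 ≈ 10.0879 billion.
ΔM = M₂ − M₁ = 10.0879 − 8.8826 = 1.2053 billion.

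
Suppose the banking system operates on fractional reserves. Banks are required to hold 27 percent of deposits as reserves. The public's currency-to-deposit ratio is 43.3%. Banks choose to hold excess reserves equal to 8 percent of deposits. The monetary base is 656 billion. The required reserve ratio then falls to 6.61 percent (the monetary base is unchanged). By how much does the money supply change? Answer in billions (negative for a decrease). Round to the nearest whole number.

Initially m₁ = (1 + 0.433) / (0.27 + 0.08 + 0.433) ≈ 1.8301, so M₁ = 1.8301 × 656 = 1200.5456 billion.
After the change m₂ = (1 + 0.433) / (0.0661 + 0.08 + 0.433) ≈ 2.4745, so M₂ = 2.4745 × 656 = 1623.272 billion.
ΔM = M₂ − M₁ = 1623.272 − 1200.5456 = 422.7264 billion.

423 billion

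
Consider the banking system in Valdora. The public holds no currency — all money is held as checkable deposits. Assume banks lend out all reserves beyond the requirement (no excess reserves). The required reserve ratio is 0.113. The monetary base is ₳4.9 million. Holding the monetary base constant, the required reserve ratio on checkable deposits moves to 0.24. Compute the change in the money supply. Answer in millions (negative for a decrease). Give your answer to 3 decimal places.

Initially m₁ = 1 / (0.113) ≈ 8.84956, so M₁ = 8.84956 × 4.9 ≈ 43.3628 million.
After the change m₂ = 1 / (0.24) ≈ 4.16667, so M₂ = 4.16667 × 4.9 ≈ 20.4167 million.
ΔM = M₂ − M₁ = 20.4167 − 43.3628 = -22.9461 million.

-22.946 million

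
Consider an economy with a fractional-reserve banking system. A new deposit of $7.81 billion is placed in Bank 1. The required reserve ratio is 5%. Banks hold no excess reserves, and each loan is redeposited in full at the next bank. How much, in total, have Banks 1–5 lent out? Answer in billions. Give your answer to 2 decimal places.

Bank i lends (1 − rr)^i of the original deposit: Bank 1 lends 7.81·0.9500 = 7.4195, Bank 2 lends 7.81·0.9500² ≈ 7.0485, and so on.
Summing a geometric series: total = 7.81·[0.9500·(1 − 0.9500^5) / (1 − 0.9500)] ≈ 33.5686 billion.

$33.57 billion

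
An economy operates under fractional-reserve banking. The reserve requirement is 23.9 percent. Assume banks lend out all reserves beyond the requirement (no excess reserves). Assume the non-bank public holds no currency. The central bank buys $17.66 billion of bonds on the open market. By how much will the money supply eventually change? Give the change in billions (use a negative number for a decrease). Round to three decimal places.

$73.891 billion

The simple money multiplier is m = 1/rr = 1/0.239 ≈ 4.184100.
An open-market purchase increases the monetary base by 17.66 billion, so ΔM = m × ΔMB = 4.184100 × 17.66 ≈ 73.8912 billion.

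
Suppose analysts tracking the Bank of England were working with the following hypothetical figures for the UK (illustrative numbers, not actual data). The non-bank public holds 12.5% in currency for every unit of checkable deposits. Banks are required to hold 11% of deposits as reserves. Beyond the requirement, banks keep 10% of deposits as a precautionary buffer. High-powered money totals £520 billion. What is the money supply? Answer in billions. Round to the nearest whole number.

£1746 billion

The money multiplier is m = (1 + c) / (rr + e + c) = (1 + 0.125) / (0.11 + 0.1 + 0.125) ≈ 3.3582.
So M = m × MB = 3.3582 × 520 = 1746.264 billion.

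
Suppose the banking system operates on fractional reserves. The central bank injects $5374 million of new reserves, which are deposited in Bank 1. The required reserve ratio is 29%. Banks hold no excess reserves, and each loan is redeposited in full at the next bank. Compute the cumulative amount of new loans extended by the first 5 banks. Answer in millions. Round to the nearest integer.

$10783 million

Bank i lends (1 − rr)^i of the original deposit: Bank 1 lends 5374·0.7100 = 3815.5400, Bank 2 lends 5374·0.7100² = 2709.0334, and so on.
Summing a geometric series: total = 5374·[0.7100·(1 − 0.7100^5) / (1 − 0.7100)] ≈ 10783.2037 million.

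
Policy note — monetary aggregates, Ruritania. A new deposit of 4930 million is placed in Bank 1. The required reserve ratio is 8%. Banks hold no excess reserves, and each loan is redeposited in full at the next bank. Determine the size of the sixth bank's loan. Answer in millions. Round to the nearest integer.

Each bank lends a fraction (1 − rr) = 0.9200 of the deposit it receives, so Bank 6 receives 4930·0.9200^5 and lends 4930·0.9200^6 ≈ 2989.3302 million.

2989 million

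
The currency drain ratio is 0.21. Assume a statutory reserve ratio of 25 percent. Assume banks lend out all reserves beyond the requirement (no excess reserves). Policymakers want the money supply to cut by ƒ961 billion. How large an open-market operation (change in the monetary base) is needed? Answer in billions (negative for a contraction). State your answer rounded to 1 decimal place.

The money multiplier is m = (1 + c) / (rr + c) = (1 + 0.21) / (0.25 + 0.21) ≈ 2.63043.
ΔMB = ΔM / m = (−961) / 2.63043 ≈ -365.3395 billion.

-365.3 billion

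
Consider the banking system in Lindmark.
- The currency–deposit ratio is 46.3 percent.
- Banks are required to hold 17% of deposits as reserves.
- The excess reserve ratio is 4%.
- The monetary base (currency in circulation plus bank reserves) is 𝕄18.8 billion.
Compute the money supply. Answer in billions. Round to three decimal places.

𝕄40.868 billion

The money multiplier is m = (1 + c) / (rr + e + c) = (1 + 0.463) / (0.17 + 0.04 + 0.463) ≈ 2.173848.
So M = m × MB = 2.173848 × 18.8 ≈ 40.8683 billion.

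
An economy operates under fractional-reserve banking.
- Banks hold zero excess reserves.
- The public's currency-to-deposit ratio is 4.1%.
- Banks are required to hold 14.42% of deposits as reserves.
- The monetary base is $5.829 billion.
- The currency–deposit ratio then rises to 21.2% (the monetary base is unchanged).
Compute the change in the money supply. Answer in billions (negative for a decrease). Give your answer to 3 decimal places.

-12.931 billion

Initially m₁ = (1 + 0.041) / (0.1442 + 0.041) ≈ 5.62095, so M₁ = 5.62095 × 5.829 ≈ 32.7645 billion.
After the change m₂ = (1 + 0.212) / (0.1442 + 0.212) ≈ 3.40258, so M₂ = 3.40258 × 5.829 ≈ 19.8336 billion.
ΔM = M₂ − M₁ = 19.8336 − 32.7645 = -12.9309 billion.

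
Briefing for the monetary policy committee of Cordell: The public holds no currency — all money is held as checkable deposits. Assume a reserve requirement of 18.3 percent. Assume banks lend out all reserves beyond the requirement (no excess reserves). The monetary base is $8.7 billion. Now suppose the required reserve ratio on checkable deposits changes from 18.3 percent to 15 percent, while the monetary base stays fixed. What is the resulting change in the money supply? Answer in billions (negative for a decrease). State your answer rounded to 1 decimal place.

$10.5 billion

Initially m₁ = 1 / (0.183) ≈ 5.4645, so M₁ = 5.4645 × 8.7 ≈ 47.5411 billion.
After the change m₂ = 1 / (0.15) ≈ 6.6667, so M₂ = 6.6667 × 8.7 ≈ 58.0003 billion.
ΔM = M₂ − M₁ = 58.0003 − 47.5411 = 10.4592 billion.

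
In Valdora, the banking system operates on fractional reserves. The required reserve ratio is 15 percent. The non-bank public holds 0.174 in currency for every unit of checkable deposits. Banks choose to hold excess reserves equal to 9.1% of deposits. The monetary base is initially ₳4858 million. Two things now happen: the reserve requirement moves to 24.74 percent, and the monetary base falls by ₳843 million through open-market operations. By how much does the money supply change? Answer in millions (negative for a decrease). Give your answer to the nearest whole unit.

-4544 million

Before: m₁ = (1 + 0.174) / (0.15 + 0.091 + 0.174) ≈ 2.82892, MB₁ = 4858, so M₁ = 2.82892 × 4858 ≈ 13742.8934 million.
After: m₂ = (1 + 0.174) / (0.2474 + 0.091 + 0.174) ≈ 2.29118, MB₂ = 4858 − 843 = 4015, so M₂ = 2.29118 × 4015 = 9199.0877 million.
ΔM = M₂ − M₁ = 9199.0877 − 13742.8934 = -4543.8057 million.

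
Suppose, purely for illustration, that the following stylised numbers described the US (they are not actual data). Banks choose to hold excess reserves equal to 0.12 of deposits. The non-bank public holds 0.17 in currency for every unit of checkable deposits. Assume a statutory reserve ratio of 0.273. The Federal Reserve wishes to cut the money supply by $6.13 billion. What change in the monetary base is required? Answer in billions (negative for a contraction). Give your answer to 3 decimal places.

-2.950 billion

The money multiplier is m = (1 + c) / (rr + e + c) = (1 + 0.17) / (0.273 + 0.12 + 0.17) ≈ 2.07815.
ΔMB = ΔM / m = (−6.13) / 2.07815 ≈ -2.9497 billion.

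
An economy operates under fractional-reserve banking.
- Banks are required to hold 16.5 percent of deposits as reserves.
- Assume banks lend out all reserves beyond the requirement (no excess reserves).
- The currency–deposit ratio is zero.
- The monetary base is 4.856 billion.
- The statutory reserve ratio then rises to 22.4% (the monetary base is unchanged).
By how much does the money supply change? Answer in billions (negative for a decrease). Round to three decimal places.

-7.752 billion

Initially m₁ = 1 / (0.165) ≈ 6.06061, so M₁ = 6.06061 × 4.856 ≈ 29.4303 billion.
After the change m₂ = 1 / (0.224) ≈ 4.46429, so M₂ = 4.46429 × 4.856 ≈ 21.6786 billion.
ΔM = M₂ − M₁ = 21.6786 − 29.4303 = -7.7517 billion.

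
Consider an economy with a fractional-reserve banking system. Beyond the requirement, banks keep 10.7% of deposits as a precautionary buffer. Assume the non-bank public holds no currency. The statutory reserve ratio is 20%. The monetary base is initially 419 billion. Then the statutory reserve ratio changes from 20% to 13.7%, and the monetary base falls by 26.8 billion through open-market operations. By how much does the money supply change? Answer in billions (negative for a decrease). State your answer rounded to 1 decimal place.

242.6 billion

Before: m₁ = 1 / (0.2 + 0.107) ≈ 3.25733, MB₁ = 419, so M₁ = 3.25733 × 419 ≈ 1364.8213 billion.
After: m₂ = 1 / (0.137 + 0.107) ≈ 4.09836, MB₂ = 419 − 26.8 = 392.2, so M₂ = 4.09836 × 392.2 ≈ 1607.3768 billion.
ΔM = M₂ − M₁ = 1607.3768 − 1364.8213 = 242.5555 billion.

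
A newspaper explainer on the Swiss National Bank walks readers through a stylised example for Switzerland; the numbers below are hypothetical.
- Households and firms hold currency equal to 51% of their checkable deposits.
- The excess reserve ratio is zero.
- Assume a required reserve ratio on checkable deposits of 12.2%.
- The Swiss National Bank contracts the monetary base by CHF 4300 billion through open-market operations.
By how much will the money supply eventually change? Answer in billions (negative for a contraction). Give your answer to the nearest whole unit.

The money multiplier is m = (1 + c) / (rr + c) = (1 + 0.51) / (0.122 + 0.51) ≈ 2.38924.
The sale removes 4300 billion of base, so ΔM = m × ΔMB = 2.38924 × (−4300) = -10273.732 billion.

-10274 billion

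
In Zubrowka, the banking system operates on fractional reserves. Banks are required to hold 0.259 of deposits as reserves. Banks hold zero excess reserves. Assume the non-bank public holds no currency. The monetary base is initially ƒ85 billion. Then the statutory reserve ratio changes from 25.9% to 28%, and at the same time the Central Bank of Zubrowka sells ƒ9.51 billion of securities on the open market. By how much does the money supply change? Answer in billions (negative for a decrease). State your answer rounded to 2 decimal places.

Before: m₁ = 1 / (0.259) ≈ 3.86100, MB₁ = 85, so M₁ = 3.86100 × 85 = 328.185 billion.
After: m₂ = 1 / (0.28) ≈ 3.57143, MB₂ = 85 − 9.51 = 75.49, so M₂ = 3.57143 × 75.49 ≈ 269.6073 billion.
ΔM = M₂ − M₁ = 269.6073 − 328.185 = -58.5777 billion.

-58.58 billion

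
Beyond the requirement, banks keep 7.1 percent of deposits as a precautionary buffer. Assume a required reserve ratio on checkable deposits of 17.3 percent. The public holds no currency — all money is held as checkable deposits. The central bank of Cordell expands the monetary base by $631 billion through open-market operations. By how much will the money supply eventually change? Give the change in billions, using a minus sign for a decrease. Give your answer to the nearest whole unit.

The money multiplier is m = 1 / (rr + e) = 1 / (0.173 + 0.071) ≈ 4.0984.
The purchase adds 631 billion of base, so ΔM = m × ΔMB = 4.0984 × (+631) = 2586.0904 billion.

$2586 billion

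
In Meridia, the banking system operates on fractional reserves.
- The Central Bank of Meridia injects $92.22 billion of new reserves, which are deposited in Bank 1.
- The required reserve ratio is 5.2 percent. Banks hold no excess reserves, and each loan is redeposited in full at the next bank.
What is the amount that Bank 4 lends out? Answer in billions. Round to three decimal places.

Each bank lends a fraction (1 − rr) = 0.9480 of the deposit it receives, so Bank 4 receives 92.22·0.9480^3 and lends 92.22·0.9480^4 ≈ 74.4832 billion.

$74.483 billion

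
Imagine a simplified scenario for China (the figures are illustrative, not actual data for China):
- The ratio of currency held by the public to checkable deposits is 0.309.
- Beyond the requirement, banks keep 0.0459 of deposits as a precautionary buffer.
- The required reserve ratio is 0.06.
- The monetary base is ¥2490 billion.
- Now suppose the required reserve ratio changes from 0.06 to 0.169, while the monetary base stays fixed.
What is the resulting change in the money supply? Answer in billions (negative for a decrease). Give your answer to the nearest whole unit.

Initially m₁ = (1 + 0.309) / (0.06 + 0.0459 + 0.309) ≈ 3.15498, so M₁ = 3.15498 × 2490 = 7855.9002 billion.
After the change m₂ = (1 + 0.309) / (0.169 + 0.0459 + 0.309) ≈ 2.49857, so M₂ = 2.49857 × 2490 = 6221.4393 billion.
ΔM = M₂ − M₁ = 6221.4393 − 7855.9002 = -1634.4609 billion.

-1634 billion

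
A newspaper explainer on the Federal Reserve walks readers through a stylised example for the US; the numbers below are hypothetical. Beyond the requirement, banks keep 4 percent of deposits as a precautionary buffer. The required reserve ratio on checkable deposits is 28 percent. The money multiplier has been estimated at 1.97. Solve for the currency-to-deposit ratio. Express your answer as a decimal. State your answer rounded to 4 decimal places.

Using m = 1.97. From m = (1 + c)/(c + rr + e), rearranging gives 1 + c = m·(c + rr + e), so c·(1 − m) = m·(rr + e) − 1.
Hence c = [m·(rr + e) − 1]/(1 − m) = [1.97 × (0.28 + 0.04) − 1] / (1 − 1.97) ≈ 0.381031.

0.3810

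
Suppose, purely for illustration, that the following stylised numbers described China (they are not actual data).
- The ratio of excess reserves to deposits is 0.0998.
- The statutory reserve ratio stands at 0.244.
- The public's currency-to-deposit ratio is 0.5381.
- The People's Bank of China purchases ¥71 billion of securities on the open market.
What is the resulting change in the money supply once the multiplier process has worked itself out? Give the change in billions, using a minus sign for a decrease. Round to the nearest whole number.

¥124 billion

The money multiplier is m = (1 + c) / (rr + e + c) = (1 + 0.5381) / (0.244 + 0.0998 + 0.5381) ≈ 1.7441.
The purchase adds 71 billion of base, so ΔM = m × ΔMB = 1.7441 × (+71) = 123.8311 billion.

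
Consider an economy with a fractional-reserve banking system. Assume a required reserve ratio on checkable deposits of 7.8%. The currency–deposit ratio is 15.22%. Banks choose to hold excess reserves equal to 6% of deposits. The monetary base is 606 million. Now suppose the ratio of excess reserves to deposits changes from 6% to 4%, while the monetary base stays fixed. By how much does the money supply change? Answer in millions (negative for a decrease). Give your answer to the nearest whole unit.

Initially m₁ = (1 + 0.1522) / (0.078 + 0.06 + 0.1522) ≈ 3.9704, so M₁ = 3.9704 × 606 = 2406.0624 million.
After the change m₂ = (1 + 0.1522) / (0.078 + 0.04 + 0.1522) ≈ 4.2642, so M₂ = 4.2642 × 606 = 2584.1052 million.
ΔM = M₂ − M₁ = 2584.1052 − 2406.0624 = 178.0428 million.

178 million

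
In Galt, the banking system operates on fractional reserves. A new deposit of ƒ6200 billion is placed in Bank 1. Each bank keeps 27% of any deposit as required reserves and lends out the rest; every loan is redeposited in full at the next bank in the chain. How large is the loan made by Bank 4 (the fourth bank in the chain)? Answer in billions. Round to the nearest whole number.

Each bank lends a fraction (1 − rr) = 0.7300 of the deposit it receives, so Bank 4 receives 6200·0.7300^3 and lends 6200·0.7300^4 ≈ 1760.6909 billion.

ƒ1761 billion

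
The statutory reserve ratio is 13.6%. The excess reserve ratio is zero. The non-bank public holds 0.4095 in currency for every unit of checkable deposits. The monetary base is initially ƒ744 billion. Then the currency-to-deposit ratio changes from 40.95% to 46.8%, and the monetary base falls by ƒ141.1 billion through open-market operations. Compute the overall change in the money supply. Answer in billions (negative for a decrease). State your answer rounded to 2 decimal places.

Before: m₁ = (1 + 0.4095) / (0.136 + 0.4095) ≈ 2.583868, MB₁ = 744, so M₁ = 2.583868 × 744 ≈ 1922.3978 billion.
After: m₂ = (1 + 0.468) / (0.136 + 0.468) ≈ 2.430464, MB₂ = 744 − 141.1 = 602.9, so M₂ = 2.430464 × 602.9 ≈ 1465.3267 billion.
ΔM = M₂ − M₁ = 1465.3267 − 1922.3978 = -457.0711 billion.

-457.07 billion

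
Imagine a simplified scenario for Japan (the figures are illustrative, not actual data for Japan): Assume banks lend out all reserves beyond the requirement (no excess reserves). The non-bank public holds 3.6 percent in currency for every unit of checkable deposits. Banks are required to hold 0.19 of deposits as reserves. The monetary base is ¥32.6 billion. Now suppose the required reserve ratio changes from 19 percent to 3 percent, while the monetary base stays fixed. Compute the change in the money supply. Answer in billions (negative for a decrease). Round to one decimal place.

¥362.3 billion

Initially m₁ = (1 + 0.036) / (0.19 + 0.036) ≈ 4.5841, so M₁ = 4.5841 × 32.6 ≈ 149.4417 billion.
After the change m₂ = (1 + 0.036) / (0.03 + 0.036) ≈ 15.6970, so M₂ = 15.6970 × 32.6 = 511.7222 billion.
ΔM = M₂ − M₁ = 511.7222 − 149.4417 = 362.2805 billion.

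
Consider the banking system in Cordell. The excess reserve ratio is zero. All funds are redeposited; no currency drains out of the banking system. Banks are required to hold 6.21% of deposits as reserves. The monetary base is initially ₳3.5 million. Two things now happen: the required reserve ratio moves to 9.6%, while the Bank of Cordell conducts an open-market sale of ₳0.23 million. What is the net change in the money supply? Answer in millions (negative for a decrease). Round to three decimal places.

Before: m₁ = 1 / (0.0621) ≈ 16.10306, MB₁ = 3.5, so M₁ = 16.10306 × 3.5 ≈ 56.3607 million.
After: m₂ = 1 / (0.096) ≈ 10.41667, MB₂ = 3.5 − 0.23 = 3.27, so M₂ = 10.41667 × 3.27 ≈ 34.0625 million.
ΔM = M₂ − M₁ = 34.0625 − 56.3607 = -22.2982 million.

-22.298 million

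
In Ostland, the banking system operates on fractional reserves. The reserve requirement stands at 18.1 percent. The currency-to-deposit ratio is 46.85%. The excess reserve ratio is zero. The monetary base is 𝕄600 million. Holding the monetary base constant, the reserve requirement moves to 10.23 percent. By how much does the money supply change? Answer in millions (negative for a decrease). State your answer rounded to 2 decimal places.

Initially m₁ = (1 + 0.4685) / (0.181 + 0.4685) ≈ 2.260970, so M₁ = 2.260970 × 600 = 1356.582 million.
After the change m₂ = (1 + 0.4685) / (0.1023 + 0.4685) ≈ 2.572705, so M₂ = 2.572705 × 600 = 1543.623 million.
ΔM = M₂ − M₁ = 1543.623 − 1356.582 = 187.041 million.

𝕄187.04 million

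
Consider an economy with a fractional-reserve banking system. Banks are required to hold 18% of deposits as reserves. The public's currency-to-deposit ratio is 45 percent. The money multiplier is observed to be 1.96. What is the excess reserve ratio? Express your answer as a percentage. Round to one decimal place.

11.0%

Using m = 1.96. Since m = (1 + c)/(c + rr + e), the denominator satisfies c + rr + e = (1 + c)/m = (1 + 0.45) / 1.96 ≈ 0.739796.
With c = 0.45 and rr = 0.18, the excess reserve ratio is 0.739796 − 0.45 − 0.18 = 0.109796.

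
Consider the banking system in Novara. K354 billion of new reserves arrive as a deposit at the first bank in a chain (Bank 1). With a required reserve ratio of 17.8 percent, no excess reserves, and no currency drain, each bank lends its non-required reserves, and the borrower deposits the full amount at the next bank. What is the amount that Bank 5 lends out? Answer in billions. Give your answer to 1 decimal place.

Each bank lends a fraction (1 − rr) = 0.8220 of the deposit it receives, so Bank 5 receives 354·0.8220^4 and lends 354·0.8220^5 ≈ 132.8502 billion.

K132.9 billion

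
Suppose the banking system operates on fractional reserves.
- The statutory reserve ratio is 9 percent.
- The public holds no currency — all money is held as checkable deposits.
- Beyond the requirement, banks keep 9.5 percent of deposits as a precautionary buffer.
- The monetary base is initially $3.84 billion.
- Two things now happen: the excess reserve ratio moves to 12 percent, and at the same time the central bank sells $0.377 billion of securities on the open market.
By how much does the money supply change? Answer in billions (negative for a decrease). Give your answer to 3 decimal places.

Before: m₁ = 1 / (0.09 + 0.095) ≈ 5.40541, MB₁ = 3.84, so M₁ = 5.40541 × 3.84 ≈ 20.7568 billion.
After: m₂ = 1 / (0.09 + 0.12) ≈ 4.76190, MB₂ = 3.84 − 0.377 = 3.463, so M₂ = 4.76190 × 3.463 ≈ 16.4905 billion.
ΔM = M₂ − M₁ = 16.4905 − 20.7568 = -4.2663 billion.

-4.266 billion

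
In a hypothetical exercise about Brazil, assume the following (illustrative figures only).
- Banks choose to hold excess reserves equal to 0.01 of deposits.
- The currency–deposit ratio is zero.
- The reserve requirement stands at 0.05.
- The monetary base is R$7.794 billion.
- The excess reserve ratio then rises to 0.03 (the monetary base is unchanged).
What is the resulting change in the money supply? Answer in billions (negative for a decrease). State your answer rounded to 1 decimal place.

Initially m₁ = 1 / (0.05 + 0.01) ≈ 16.6667, so M₁ = 16.6667 × 7.794 ≈ 129.9003 billion.
After the change m₂ = 1 / (0.05 + 0.03) = 12.5, so M₂ = 12.5 × 7.794 = 97.425 billion.
ΔM = M₂ − M₁ = 97.425 − 129.9003 = -32.4753 billion.

-32.5 billion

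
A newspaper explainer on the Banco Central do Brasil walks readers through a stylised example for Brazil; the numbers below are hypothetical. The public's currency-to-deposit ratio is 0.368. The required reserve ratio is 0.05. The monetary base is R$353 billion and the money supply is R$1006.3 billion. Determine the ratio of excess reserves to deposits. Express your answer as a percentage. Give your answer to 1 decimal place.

Using m = M/MB = 1006.3/353 ≈ 2.850708. Since m = (1 + c)/(c + rr + e), the denominator satisfies c + rr + e = (1 + c)/m = (1 + 0.368) / 2.850708 ≈ 0.479881.
With c = 0.368 and rr = 0.05, the ratio of excess reserves to deposits is 0.479881 − 0.368 − 0.05 = 0.061881.

6.2%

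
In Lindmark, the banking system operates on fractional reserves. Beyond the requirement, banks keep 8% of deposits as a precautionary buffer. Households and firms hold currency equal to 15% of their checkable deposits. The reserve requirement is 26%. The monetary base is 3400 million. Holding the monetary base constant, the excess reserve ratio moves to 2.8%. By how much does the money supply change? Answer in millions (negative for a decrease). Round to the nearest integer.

947 million

Initially m₁ = (1 + 0.15) / (0.26 + 0.08 + 0.15) ≈ 2.34694, so M₁ = 2.34694 × 3400 = 7979.596 million.
After the change m₂ = (1 + 0.15) / (0.26 + 0.028 + 0.15) ≈ 2.62557, so M₂ = 2.62557 × 3400 = 8926.938 million.
ΔM = M₂ − M₁ = 8926.938 − 7979.596 = 947.342 million.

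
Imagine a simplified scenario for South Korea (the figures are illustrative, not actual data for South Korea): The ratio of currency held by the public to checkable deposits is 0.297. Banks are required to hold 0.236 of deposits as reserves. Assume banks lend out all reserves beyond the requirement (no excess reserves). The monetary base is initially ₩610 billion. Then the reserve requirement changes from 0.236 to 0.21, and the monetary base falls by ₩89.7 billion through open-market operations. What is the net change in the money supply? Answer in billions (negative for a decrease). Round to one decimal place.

Before: m₁ = (1 + 0.297) / (0.236 + 0.297) ≈ 2.43340, MB₁ = 610, so M₁ = 2.43340 × 610 = 1484.374 billion.
After: m₂ = (1 + 0.297) / (0.21 + 0.297) ≈ 2.55819, MB₂ = 610 − 89.7 = 520.3, so M₂ = 2.55819 × 520.3 ≈ 1331.0263 billion.
ΔM = M₂ − M₁ = 1331.0263 − 1484.374 = -153.3477 billion.

-153.3 billion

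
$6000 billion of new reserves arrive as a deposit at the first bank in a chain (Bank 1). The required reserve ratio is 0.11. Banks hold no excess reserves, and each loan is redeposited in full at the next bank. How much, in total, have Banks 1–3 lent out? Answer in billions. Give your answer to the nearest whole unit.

Bank i lends (1 − rr)^i of the original deposit: Bank 1 lends 6000·0.8900 = 5340.0000, Bank 2 lends 6000·0.8900² = 4752.6000, and so on.
Summing a geometric series: total = 6000·[0.8900·(1 − 0.8900^3) / (1 − 0.8900)] = 14322.4140 billion.

$14322 billion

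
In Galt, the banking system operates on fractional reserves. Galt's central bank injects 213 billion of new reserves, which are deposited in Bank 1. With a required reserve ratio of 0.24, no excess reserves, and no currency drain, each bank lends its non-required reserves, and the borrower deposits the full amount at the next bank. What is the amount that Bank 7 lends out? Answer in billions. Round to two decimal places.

Each bank lends a fraction (1 − rr) = 0.7600 of the deposit it receives, so Bank 7 receives 213·0.7600^6 and lends 213·0.7600^7 ≈ 31.1943 billion.

31.19 billion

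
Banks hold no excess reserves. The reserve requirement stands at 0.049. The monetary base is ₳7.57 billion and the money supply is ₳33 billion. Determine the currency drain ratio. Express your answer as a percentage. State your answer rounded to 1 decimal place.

Using m = M/MB = 33/7.57 ≈ 4.359313. From m = (1 + c)/(c + rr + e), rearranging gives 1 + c = m·(c + rr + e), so c·(1 − m) = m·(rr + e) − 1.
Hence c = [m·(rr + e) − 1]/(1 − m) = [4.359313 × (0.049 + 0) − 1] / (1 − 4.359313) ≈ 0.234094.

23.4%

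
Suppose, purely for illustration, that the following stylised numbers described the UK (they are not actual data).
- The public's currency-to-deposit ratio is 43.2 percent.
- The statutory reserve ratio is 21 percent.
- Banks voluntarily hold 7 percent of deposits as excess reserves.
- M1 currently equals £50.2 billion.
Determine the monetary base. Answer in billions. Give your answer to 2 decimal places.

£24.96 billion

The money multiplier is m = (1 + c) / (rr + e + c) = (1 + 0.432) / (0.21 + 0.07 + 0.432) ≈ 2.01124.
MB = M / m = 50.2 / 2.01124 ≈ 24.9597 billion.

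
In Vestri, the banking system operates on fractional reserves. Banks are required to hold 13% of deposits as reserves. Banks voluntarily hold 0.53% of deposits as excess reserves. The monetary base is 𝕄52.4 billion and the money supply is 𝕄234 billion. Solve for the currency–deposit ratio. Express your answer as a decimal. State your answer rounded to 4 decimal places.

0.1142

Using m = M/MB = 234/52.4 ≈ 4.465649. From m = (1 + c)/(c + rr + e), rearranging gives 1 + c = m·(c + rr + e), so c·(1 − m) = m·(rr + e) − 1.
Hence c = [m·(rr + e) − 1]/(1 − m) = [4.465649 × (0.13 + 0.0053) − 1] / (1 − 4.465649) ≈ 0.114206.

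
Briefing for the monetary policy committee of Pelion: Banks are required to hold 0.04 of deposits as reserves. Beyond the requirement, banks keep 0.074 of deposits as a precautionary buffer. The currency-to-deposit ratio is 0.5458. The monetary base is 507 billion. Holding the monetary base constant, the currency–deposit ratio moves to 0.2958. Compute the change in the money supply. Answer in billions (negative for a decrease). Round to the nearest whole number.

415 billion

Initially m₁ = (1 + 0.5458) / (0.04 + 0.074 + 0.5458) ≈ 2.3428, so M₁ = 2.3428 × 507 = 1187.7996 billion.
After the change m₂ = (1 + 0.2958) / (0.04 + 0.074 + 0.2958) ≈ 3.1620, so M₂ = 3.1620 × 507 = 1603.134 billion.
ΔM = M₂ − M₁ = 1603.134 − 1187.7996 = 415.3344 billion.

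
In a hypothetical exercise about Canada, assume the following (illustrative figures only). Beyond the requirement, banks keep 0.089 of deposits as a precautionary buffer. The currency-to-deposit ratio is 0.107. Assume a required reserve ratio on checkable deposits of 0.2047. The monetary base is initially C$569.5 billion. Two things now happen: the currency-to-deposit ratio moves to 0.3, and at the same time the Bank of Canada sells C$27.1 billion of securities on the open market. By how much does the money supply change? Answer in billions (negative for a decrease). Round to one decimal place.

Before: m₁ = (1 + 0.107) / (0.2047 + 0.089 + 0.107) ≈ 2.76267, MB₁ = 569.5, so M₁ = 2.76267 × 569.5 ≈ 1573.3406 billion.
After: m₂ = (1 + 0.3) / (0.2047 + 0.089 + 0.3) ≈ 2.18966, MB₂ = 569.5 − 27.1 = 542.4, so M₂ = 2.18966 × 542.4 ≈ 1187.6716 billion.
ΔM = M₂ − M₁ = 1187.6716 − 1573.3406 = -385.669 billion.

-385.7 billion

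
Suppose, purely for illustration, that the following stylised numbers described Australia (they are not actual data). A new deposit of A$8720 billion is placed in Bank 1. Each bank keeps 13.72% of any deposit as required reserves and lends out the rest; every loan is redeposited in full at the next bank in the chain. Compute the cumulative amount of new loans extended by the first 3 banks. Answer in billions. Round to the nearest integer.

Bank i lends (1 − rr)^i of the original deposit: Bank 1 lends 8720·0.8628 = 7523.6160, Bank 2 lends 8720·0.8628² ≈ 6491.3759, and so on.
Summing a geometric series: total = 8720·[0.8628·(1 − 0.8628^3) / (1 − 0.8628)] ≈ 19615.7510 billion.

A$19616 billion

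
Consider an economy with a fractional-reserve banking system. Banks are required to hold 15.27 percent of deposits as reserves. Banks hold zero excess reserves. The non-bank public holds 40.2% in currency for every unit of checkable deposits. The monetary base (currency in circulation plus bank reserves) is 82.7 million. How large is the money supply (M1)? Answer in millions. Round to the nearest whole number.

The money multiplier is m = (1 + c) / (rr + c) = (1 + 0.402) / (0.1527 + 0.402) ≈ 2.5275.
So M = m × MB = 2.5275 × 82.7 ≈ 209.0242 million.

209 million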